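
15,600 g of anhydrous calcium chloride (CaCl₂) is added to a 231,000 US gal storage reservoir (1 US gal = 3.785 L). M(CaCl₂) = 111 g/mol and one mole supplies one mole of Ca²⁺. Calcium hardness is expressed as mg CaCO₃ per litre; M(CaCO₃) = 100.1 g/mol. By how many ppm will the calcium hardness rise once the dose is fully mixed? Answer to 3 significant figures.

16.1 ppm

Volume: 231,000 US gal × 3.785 L/gal = 874,335 L.
Moles of Ca²⁺: 15,600 g ÷ 111 g/mol = 140.5 mol.
As CaCO₃: 140.5 mol × 100.1 g/mol = 14,070 g.
Rise: 14,070 g / 874,335 L × 1000 = 16.09 mg/L.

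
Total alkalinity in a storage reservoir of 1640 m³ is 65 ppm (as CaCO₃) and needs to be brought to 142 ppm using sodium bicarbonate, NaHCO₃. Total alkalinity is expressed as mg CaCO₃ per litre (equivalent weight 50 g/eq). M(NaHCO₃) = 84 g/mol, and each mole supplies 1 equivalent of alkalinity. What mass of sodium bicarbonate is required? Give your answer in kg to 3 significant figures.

212 kg

Volume: 1640 m³ = 1,640,000 L.
Alkalinity to add: (142 − 65) = 77 mg/L as CaCO₃ × 1,640,000 L = 126,300 g as CaCO₃.
Equivalents: 126,300 g ÷ 50 g/eq = 2526 eq.
NaHCO₃ supplies 1 eq per mole → 2526 mol.
Mass: 2526 mol × 84 g/mol = 212,200 g.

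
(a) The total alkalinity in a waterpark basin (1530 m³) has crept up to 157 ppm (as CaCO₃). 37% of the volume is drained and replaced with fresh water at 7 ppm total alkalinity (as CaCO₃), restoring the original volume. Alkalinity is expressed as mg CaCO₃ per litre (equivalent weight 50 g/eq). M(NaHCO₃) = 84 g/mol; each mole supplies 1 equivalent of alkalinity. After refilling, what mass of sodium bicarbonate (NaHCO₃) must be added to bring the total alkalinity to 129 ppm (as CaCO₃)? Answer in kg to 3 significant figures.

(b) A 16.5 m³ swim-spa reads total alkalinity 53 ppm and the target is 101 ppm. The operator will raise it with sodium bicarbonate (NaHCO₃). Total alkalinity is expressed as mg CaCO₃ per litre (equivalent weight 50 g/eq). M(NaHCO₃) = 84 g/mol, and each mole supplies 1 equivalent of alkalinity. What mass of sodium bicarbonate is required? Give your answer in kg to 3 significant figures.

(a) 70.7 kg; (b) 1.33 kg

(a) Volume: 1530 m³ = 1,530,000 L.
(a) After draining 37% and refilling: 157 × 0.63 + 7 × 0.37 = 101.5 ppm.
(a) Deficit to target: 129 − 101.5 = 27.5 mg/L.
(a) As CaCO₃: 27.5 mg/L × 1,530,000 L = 42,080 g; ÷ 50 g/eq ÷ 1 = 841.5 mol NaHCO₃.
(a) Mass: 841.5 × 84 = 70,690 g.

(b) Volume: 16.5 m³ = 16,500 L.
(b) Alkalinity to add: (101 − 53) = 48 mg/L as CaCO₃ × 16,500 L = 792 g as CaCO₃.
(b) Equivalents: 792 g ÷ 50 g/eq = 15.84 eq.
(b) NaHCO₃ supplies 1 eq per mole → 15.84 mol.
(b) Mass: 15.84 mol × 84 g/mol = 1331 g.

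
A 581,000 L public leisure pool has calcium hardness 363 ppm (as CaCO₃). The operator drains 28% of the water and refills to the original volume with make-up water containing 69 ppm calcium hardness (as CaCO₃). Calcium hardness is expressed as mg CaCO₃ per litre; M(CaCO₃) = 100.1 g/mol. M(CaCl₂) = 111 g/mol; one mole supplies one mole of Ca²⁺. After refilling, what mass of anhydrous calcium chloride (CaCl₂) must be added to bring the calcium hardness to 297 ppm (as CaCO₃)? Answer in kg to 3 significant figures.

10.5 kg

After draining 28% and refilling: 363 × 0.72 + 69 × 0.28 = 280.68 ppm.
Deficit to target: 297 − 280.68 = 16.32 mg/L.
As CaCO₃: 16.32 mg/L × 581,000 L = 9482 g; ÷ 100.1 = 94.72 mol Ca²⁺.
Mass: 94.72 × 111 = 10,510 g.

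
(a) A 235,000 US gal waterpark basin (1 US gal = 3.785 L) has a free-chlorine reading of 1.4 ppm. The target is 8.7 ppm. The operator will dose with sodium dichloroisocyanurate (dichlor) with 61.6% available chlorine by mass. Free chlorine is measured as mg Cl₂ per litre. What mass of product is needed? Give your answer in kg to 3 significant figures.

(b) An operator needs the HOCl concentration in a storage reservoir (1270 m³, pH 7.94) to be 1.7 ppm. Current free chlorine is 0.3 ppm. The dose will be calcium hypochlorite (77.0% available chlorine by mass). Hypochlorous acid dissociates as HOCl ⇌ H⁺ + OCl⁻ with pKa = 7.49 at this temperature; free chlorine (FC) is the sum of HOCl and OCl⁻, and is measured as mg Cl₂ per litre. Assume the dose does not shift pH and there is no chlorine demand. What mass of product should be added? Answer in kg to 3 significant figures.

(a) 10.5 kg; (b) 10.2 kg

(a) Volume: 235,000 US gal × 3.785 L/gal = 889,475 L.
(a) Chlorine deficit: 8.7 − 1.4 = 7.3 ppm = 7.3 mg/L as Cl₂.
(a) Cl₂ equivalent needed: 7.3 mg/L × 889,475 L = 6,493,000 mg = 6493 g.
(a) Product at 61.6% available chlorine: 6493 / 0.616 = 10,540 g.

(b) Volume: 1270 m³ = 1,270,000 L.
(b) [OCl⁻]/[HOCl] = 10^(pH − pKa) = 10^(7.94 − 7.49) = 2.818; fraction as HOCl = 1/(1 + 2.818) = 0.2619.
(b) Free chlorine required for 1.7 ppm HOCl: 1.7 / 0.2619 = 6.491 ppm.
(b) FC to add: 6.491 − 0.3 = 6.191 mg/L as Cl₂.
(b) Cl₂ equivalent: 6.191 mg/L × 1,270,000 L = 7863 g.
(b) Product at 77.0% available Cl: 7863 / 0.77 = 10,210 g.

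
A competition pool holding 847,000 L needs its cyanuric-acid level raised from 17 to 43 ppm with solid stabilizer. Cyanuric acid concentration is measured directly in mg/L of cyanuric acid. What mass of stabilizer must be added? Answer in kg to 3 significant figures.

CYA to add: (43 − 17) = 26 mg/L × 847,000 L = 22,020 g cyanuric acid.

22.0 kg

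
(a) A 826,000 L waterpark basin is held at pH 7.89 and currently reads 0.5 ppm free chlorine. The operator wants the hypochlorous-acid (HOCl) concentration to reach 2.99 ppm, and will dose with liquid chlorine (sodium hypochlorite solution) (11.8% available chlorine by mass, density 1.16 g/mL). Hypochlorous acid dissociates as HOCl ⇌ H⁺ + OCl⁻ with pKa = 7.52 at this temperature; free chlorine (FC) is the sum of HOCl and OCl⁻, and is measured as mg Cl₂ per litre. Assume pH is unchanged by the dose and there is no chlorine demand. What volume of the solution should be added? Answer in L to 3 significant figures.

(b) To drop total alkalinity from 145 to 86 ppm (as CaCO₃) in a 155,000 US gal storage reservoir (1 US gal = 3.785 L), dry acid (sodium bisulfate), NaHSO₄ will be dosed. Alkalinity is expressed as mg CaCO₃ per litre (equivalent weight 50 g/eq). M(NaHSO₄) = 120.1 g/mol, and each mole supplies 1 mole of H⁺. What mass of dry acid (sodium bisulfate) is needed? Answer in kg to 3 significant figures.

(a) 57.3 L; (b) 83.1 kg

(a) [OCl⁻]/[HOCl] = 10^(pH − pKa) = 10^(7.89 − 7.52) = 2.344; fraction as HOCl = 1/(1 + 2.344) = 0.299.
(a) Free chlorine required for 2.99 ppm HOCl: 2.99 / 0.299 = 9.999 ppm.
(a) FC to add: 9.999 − 0.5 = 9.499 mg/L as Cl₂.
(a) Cl₂ equivalent: 9.499 mg/L × 826,000 L = 7846 g.
(a) Product at 11.8% available Cl: 7846 / 0.118 = 66,490 g.
(a) Volume: 66,490 g ÷ 1.16 g/mL = 57,320 mL.

(b) Volume: 155,000 US gal × 3.785 L/gal = 586,675 L.
(b) Alkalinity to neutralize: (145 − 86) = 59 mg/L as CaCO₃ × 586,675 L = 34,610 g as CaCO₃.
(b) Equivalents of H⁺ required: 34,610 ÷ 50 g/eq = 692.3 eq = 692.3 mol NaHSO₄.
(b) Mass of NaHSO₄: 692.3 × 120.1 = 83,140 g.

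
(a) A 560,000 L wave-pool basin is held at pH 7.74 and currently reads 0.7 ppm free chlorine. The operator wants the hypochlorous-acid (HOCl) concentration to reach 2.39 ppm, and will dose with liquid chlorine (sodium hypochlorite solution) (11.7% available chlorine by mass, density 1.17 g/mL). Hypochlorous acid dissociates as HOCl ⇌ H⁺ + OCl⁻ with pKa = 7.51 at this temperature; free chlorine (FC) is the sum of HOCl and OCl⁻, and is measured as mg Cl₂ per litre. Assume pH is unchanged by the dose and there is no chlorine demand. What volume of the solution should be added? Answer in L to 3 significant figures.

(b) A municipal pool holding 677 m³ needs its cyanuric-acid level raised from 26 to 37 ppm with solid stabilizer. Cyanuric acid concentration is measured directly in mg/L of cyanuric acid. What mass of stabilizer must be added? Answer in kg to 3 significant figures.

(a) 23.5 L; (b) 7.45 kg

(a) [OCl⁻]/[HOCl] = 10^(pH − pKa) = 10^(7.74 − 7.51) = 1.698; fraction as HOCl = 1/(1 + 1.698) = 0.3706.
(a) Free chlorine required for 2.39 ppm HOCl: 2.39 / 0.3706 = 6.449 ppm.
(a) FC to add: 6.449 − 0.7 = 5.749 mg/L as Cl₂.
(a) Cl₂ equivalent: 5.749 mg/L × 560,000 L = 3219 g.
(a) Product at 11.7% available Cl: 3219 / 0.117 = 27,520 g.
(a) Volume: 27,520 g ÷ 1.17 g/mL = 23,520 mL.

(b) Volume: 677 m³ = 677,000 L.
(b) CYA to add: (37 − 26) = 11 mg/L × 677,000 L = 7447 g cyanuric acid.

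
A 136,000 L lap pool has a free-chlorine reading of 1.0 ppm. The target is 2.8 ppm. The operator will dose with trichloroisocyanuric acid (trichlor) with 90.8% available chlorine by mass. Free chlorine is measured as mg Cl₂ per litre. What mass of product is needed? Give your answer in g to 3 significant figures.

270 g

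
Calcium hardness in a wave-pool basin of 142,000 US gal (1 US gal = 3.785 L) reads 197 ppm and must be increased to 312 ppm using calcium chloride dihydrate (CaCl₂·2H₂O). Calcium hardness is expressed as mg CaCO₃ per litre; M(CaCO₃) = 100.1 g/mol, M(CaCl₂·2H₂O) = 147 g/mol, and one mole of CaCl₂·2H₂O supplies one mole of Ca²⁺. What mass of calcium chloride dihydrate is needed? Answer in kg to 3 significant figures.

Volume: 142,000 US gal × 3.785 L/gal = 537,470 L.
Hardness to add: (312 − 197) = 115 mg/L as CaCO₃ × 537,470 L = 61,810 g as CaCO₃.
Moles of Ca²⁺ (1 mol Ca²⁺ ≡ 1 mol CaCO₃): 61,810 / 100.1 g/mol = 617.5 mol.
Mass of CaCl₂·2H₂O: 617.5 × 147 = 90,770 g.

90.8 kg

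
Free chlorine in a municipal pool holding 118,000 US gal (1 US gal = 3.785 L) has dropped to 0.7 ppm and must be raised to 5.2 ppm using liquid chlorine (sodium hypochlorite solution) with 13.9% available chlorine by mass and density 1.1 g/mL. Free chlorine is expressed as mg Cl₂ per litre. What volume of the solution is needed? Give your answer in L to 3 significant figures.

Volume: 118,000 US gal × 3.785 L/gal = 446,630 L.
Chlorine deficit: 5.2 − 0.7 = 4.5 ppm = 4.5 mg/L as Cl₂.
Cl₂ equivalent needed: 4.5 mg/L × 446,630 L = 2,010,000 mg = 2010 g.
Product at 13.9% available chlorine: 2010 / 0.139 = 14,460 g.
Volume at density 1.1 g/mL: 14,460 g ÷ 1.1 g/mL = 13,140 mL.

13.1 L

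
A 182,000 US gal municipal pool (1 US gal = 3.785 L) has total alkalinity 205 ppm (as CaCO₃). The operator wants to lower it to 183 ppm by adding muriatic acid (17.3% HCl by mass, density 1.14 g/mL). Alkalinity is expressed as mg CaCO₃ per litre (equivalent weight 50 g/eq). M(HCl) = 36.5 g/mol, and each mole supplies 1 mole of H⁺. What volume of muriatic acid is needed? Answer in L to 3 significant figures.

Volume: 182,000 US gal × 3.785 L/gal = 688,870 L.
Alkalinity to neutralize: (205 − 183) = 22 mg/L as CaCO₃ × 688,870 L = 15,160 g as CaCO₃.
Equivalents of H⁺ required: 15,160 ÷ 50 g/eq = 303.1 eq = 303.1 mol HCl.
Mass of HCl: 303.1 × 36.5 = 11,060 g.
Mass of 17.3% solution: 11,060 / 0.173 = 63,950 g.
Volume: 63,950 g ÷ 1.14 g/mL = 56,100 mL.

56.1 L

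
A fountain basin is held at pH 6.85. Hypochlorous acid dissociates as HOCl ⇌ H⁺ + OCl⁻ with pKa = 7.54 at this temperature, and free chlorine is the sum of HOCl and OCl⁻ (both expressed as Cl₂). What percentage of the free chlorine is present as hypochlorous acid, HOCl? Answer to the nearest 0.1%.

[OCl⁻]/[HOCl] = 10^(pH − pKa) = 10^(6.85 − 7.54) = 10^-0.69 = 0.2042.
Fraction as HOCl = 1 / (1 + 0.2042) = 0.8304.

83.0%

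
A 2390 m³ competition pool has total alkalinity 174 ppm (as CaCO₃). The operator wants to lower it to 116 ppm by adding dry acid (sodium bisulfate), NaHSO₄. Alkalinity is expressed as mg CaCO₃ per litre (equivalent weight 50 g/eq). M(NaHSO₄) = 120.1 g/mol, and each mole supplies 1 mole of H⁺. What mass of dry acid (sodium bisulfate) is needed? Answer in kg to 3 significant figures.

Volume: 2390 m³ = 2,390,000 L.
Alkalinity to neutralize: (174 − 116) = 58 mg/L as CaCO₃ × 2,390,000 L = 138,600 g as CaCO₃.
Equivalents of H⁺ required: 138,600 ÷ 50 g/eq = 2772 eq = 2772 mol NaHSO₄.
Mass of NaHSO₄: 2772 × 120.1 = 333,000 g.

333 kg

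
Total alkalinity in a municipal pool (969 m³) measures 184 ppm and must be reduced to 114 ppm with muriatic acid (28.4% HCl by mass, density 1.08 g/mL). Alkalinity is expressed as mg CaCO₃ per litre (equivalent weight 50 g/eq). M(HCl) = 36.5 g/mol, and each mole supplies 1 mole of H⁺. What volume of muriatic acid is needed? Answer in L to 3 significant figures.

161 L

Volume: 969 m³ = 969,000 L.
Alkalinity to neutralize: (184 − 114) = 70 mg/L as CaCO₃ × 969,000 L = 67,830 g as CaCO₃.
Equivalents of H⁺ required: 67,830 ÷ 50 g/eq = 1357 eq = 1357 mol HCl.
Mass of HCl: 1357 × 36.5 = 49,520 g.
Mass of 28.4% solution: 49,520 / 0.284 = 174,400 g.
Volume: 174,400 g ÷ 1.08 g/mL = 161,400 mL.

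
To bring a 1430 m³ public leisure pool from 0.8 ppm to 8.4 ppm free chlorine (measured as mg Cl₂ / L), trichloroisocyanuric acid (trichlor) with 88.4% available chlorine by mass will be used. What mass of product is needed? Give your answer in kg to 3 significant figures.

12.3 kg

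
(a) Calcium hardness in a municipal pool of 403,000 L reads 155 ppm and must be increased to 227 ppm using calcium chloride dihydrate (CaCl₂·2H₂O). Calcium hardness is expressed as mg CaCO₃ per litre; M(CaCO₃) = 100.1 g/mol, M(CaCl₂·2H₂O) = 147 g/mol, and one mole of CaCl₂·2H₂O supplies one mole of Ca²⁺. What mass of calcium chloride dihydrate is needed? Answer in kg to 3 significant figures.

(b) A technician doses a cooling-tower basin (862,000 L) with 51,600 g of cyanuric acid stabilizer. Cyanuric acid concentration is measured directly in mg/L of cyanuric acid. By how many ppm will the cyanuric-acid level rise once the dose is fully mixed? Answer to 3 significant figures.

(a) 42.6 kg; (b) 59.9 ppm

(a) Hardness to add: (227 − 155) = 72 mg/L as CaCO₃ × 403,000 L = 29,020 g as CaCO₃.
(a) Moles of Ca²⁺ (1 mol Ca²⁺ ≡ 1 mol CaCO₃): 29,020 / 100.1 g/mol = 289.9 mol.
(a) Mass of CaCl₂·2H₂O: 289.9 × 147 = 42,610 g.

(b) Rise: 51,600 g / 862,000 L × 1000 = 59.86 mg/L.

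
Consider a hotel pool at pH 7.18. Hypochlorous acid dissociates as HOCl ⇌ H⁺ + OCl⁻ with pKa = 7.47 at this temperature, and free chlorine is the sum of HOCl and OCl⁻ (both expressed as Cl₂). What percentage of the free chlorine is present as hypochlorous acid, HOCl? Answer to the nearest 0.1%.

66.1%

[OCl⁻]/[HOCl] = 10^(pH − pKa) = 10^(7.18 − 7.47) = 10^-0.29 = 0.5129.
Fraction as HOCl = 1 / (1 + 0.5129) = 0.661.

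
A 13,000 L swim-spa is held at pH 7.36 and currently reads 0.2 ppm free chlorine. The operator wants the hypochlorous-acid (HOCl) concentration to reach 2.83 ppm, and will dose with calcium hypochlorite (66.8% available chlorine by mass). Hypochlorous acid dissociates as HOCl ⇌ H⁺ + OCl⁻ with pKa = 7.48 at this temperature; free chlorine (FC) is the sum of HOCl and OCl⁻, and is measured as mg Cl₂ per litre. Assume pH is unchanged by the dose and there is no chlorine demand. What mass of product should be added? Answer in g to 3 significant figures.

93.0 g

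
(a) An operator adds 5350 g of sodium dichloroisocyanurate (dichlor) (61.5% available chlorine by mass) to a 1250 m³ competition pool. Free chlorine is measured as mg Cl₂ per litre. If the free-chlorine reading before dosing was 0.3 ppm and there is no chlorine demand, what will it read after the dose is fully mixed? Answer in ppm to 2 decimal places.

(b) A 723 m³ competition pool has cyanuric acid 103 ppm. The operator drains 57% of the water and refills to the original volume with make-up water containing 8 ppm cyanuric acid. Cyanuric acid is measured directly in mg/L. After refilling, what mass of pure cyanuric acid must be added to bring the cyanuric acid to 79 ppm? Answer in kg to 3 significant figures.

(a) Volume: 1250 m³ = 1,250,000 L.
(a) Available chlorine delivered: 5350 g × 0.615 = 3290 g as Cl₂.
(a) Concentration rise: 3290 g / 1,250,000 L = 2.632 mg/L = 2.63 ppm.
(a) Final FC: 0.3 + 2.63 = 2.93 ppm.

(b) Volume: 723 m³ = 723,000 L.
(b) After draining 57% and refilling: 103 × 0.43 + 8 × 0.57 = 48.85 ppm.
(b) Deficit to target: 79 − 48.85 = 30.15 mg/L.
(b) Mass: 30.15 mg/L × 723,000 L = 21,800 g cyanuric acid.

(a) 2.93 ppm; (b) 21.8 kg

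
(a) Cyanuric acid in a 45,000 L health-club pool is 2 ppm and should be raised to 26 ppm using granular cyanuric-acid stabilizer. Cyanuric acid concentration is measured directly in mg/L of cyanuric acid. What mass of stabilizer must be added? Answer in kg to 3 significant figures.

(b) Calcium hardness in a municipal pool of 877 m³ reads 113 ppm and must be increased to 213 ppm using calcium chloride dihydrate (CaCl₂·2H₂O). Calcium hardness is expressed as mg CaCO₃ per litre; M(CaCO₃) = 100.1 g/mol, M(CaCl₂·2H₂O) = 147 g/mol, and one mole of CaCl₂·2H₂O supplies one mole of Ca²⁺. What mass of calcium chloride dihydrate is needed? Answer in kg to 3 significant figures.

(a) CYA to add: (26 − 2) = 24 mg/L × 45,000 L = 1080 g cyanuric acid.

(b) Volume: 877 m³ = 877,000 L.
(b) Hardness to add: (213 − 113) = 100 mg/L as CaCO₃ × 877,000 L = 87,700 g as CaCO₃.
(b) Moles of Ca²⁺ (1 mol Ca²⁺ ≡ 1 mol CaCO₃): 87,700 / 100.1 g/mol = 876.1 mol.
(b) Mass of CaCl₂·2H₂O: 876.1 × 147 = 128,800 g.

(a) 1.08 kg; (b) 129 kg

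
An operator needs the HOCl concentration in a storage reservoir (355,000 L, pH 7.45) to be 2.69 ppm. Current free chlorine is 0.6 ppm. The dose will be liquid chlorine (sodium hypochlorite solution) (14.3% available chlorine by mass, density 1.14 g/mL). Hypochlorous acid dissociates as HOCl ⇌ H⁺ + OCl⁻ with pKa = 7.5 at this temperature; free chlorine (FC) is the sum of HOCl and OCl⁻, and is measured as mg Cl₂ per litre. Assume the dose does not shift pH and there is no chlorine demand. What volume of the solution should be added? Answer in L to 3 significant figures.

9.77 L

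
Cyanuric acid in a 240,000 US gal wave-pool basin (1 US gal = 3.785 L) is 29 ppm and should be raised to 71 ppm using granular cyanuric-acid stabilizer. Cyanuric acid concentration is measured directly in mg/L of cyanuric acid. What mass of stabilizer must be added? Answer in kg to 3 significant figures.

Volume: 240,000 US gal × 3.785 L/gal = 908,400 L.
CYA to add: (71 − 29) = 42 mg/L × 908,400 L = 38,150 g cyanuric acid.

38.2 kg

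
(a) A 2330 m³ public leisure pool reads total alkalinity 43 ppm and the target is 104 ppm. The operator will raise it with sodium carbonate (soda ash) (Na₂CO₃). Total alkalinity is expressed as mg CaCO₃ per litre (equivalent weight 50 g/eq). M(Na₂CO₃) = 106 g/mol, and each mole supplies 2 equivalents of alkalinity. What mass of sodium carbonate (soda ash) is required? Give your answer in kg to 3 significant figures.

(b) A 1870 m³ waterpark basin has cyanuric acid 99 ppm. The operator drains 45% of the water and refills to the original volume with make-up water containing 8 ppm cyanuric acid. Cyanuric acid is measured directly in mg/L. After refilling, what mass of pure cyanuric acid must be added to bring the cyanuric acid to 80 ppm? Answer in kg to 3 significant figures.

(a) 151 kg; (b) 41.0 kg

(a) Volume: 2330 m³ = 2,330,000 L.
(a) Alkalinity to add: (104 − 43) = 61 mg/L as CaCO₃ × 2,330,000 L = 142,100 g as CaCO₃.
(a) Equivalents: 142,100 g ÷ 50 g/eq = 2843 eq.
(a) Each mole of Na₂CO₃ supplies 2 eq, so 2843 / 2 = 1421 mol.
(a) Mass: 1421 mol × 106 g/mol = 150,700 g.

(b) Volume: 1870 m³ = 1,870,000 L.
(b) After draining 45% and refilling: 99 × 0.55 + 8 × 0.45 = 58.05 ppm.
(b) Deficit to target: 80 − 58.05 = 21.95 mg/L.
(b) Mass: 21.95 mg/L × 1,870,000 L = 41,050 g cyanuric acid.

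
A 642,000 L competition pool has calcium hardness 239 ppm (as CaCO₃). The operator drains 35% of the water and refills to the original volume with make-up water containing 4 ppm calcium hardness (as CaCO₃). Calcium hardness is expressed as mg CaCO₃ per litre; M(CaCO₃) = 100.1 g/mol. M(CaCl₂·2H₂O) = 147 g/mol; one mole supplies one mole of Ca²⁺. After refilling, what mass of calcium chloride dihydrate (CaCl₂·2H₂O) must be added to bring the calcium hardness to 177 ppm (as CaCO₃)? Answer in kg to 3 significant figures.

After draining 35% and refilling: 239 × 0.65 + 4 × 0.35 = 156.75 ppm.
Deficit to target: 177 − 156.75 = 20.25 mg/L.
As CaCO₃: 20.25 mg/L × 642,000 L = 13,000 g; ÷ 100.1 = 129.9 mol Ca²⁺.
Mass: 129.9 × 147 = 19,090 g.

19.1 kg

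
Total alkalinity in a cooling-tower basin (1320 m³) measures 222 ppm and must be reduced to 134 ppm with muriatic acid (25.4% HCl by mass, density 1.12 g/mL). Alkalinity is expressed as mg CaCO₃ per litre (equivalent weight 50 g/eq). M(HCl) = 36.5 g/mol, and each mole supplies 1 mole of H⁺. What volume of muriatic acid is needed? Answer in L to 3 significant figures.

Volume: 1320 m³ = 1,320,000 L.
Alkalinity to neutralize: (222 − 134) = 88 mg/L as CaCO₃ × 1,320,000 L = 116,200 g as CaCO₃.
Equivalents of H⁺ required: 116,200 ÷ 50 g/eq = 2323 eq = 2323 mol HCl.
Mass of HCl: 2323 × 36.5 = 84,800 g.
Mass of 25.4% solution: 84,800 / 0.254 = 333,800 g.
Volume: 333,800 g ÷ 1.12 g/mL = 298,100 mL.

298 L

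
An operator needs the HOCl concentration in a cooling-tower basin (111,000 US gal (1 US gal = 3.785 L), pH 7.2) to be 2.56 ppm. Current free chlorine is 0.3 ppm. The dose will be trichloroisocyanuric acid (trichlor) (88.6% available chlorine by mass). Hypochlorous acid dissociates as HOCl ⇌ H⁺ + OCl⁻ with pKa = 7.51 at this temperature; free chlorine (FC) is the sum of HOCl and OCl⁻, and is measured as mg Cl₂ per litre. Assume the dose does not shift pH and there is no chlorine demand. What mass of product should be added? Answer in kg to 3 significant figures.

Volume: 111,000 US gal × 3.785 L/gal = 420,135 L.
[OCl⁻]/[HOCl] = 10^(pH − pKa) = 10^(7.2 − 7.51) = 0.4898; fraction as HOCl = 1/(1 + 0.4898) = 0.6712.
Free chlorine required for 2.56 ppm HOCl: 2.56 / 0.6712 = 3.814 ppm.
FC to add: 3.814 − 0.3 = 3.514 mg/L as Cl₂.
Cl₂ equivalent: 3.514 mg/L × 420,135 L = 1476 g.
Product at 88.6% available Cl: 1476 / 0.886 = 1666 g.

1.67 kg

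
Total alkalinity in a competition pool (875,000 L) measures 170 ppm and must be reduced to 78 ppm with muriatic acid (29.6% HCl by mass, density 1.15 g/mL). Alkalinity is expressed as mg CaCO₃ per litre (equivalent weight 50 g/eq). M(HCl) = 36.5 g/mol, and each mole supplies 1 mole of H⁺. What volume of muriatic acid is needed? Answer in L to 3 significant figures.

173 L

Alkalinity to neutralize: (170 − 78) = 92 mg/L as CaCO₃ × 875,000 L = 80,500 g as CaCO₃.
Equivalents of H⁺ required: 80,500 ÷ 50 g/eq = 1610 eq = 1610 mol HCl.
Mass of HCl: 1610 × 36.5 = 58,760 g.
Mass of 29.6% solution: 58,760 / 0.296 = 198,500 g.
Volume: 198,500 g ÷ 1.15 g/mL = 172,600 mL.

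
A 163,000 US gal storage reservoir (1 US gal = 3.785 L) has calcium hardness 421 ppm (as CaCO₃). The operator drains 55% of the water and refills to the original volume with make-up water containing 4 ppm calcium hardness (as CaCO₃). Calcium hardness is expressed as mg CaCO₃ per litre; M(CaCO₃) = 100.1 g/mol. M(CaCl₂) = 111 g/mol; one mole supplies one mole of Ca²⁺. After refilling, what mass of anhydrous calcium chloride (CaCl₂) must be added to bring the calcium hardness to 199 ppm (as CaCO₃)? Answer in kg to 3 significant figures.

Volume: 163,000 US gal × 3.785 L/gal = 616,955 L.
After draining 55% and refilling: 421 × 0.45 + 4 × 0.55 = 191.65 ppm.
Deficit to target: 199 − 191.65 = 7.35 mg/L.
As CaCO₃: 7.35 mg/L × 616,955 L = 4535 g; ÷ 100.1 = 45.3 mol Ca²⁺.
Mass: 45.3 × 111 = 5028 g.

5.03 kg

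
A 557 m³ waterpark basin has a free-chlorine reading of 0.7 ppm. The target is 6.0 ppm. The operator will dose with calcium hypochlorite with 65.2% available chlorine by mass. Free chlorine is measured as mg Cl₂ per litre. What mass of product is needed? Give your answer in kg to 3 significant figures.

4.53 kg

Volume: 557 m³ = 557,000 L.
Chlorine deficit: 6.0 − 0.7 = 5.3 ppm = 5.3 mg/L as Cl₂.
Cl₂ equivalent needed: 5.3 mg/L × 557,000 L = 2,952,000 mg = 2952 g.
Product at 65.2% available chlorine: 2952 / 0.652 = 4528 g.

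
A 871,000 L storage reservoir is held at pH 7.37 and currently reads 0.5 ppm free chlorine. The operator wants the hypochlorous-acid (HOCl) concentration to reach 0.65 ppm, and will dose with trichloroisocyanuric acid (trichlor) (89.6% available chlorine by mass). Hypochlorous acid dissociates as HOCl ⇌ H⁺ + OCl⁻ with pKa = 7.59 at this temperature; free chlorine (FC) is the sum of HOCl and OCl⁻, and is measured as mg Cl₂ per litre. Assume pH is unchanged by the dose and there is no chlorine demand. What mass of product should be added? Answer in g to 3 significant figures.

527 g

[OCl⁻]/[HOCl] = 10^(pH − pKa) = 10^(7.37 − 7.59) = 0.6026; fraction as HOCl = 1/(1 + 0.6026) = 0.624.
Free chlorine required for 0.65 ppm HOCl: 0.65 / 0.624 = 1.042 ppm.
FC to add: 1.042 − 0.5 = 0.5417 mg/L as Cl₂.
Cl₂ equivalent: 0.5417 mg/L × 871,000 L = 471.8 g.
Product at 89.6% available Cl: 471.8 / 0.896 = 526.6 g.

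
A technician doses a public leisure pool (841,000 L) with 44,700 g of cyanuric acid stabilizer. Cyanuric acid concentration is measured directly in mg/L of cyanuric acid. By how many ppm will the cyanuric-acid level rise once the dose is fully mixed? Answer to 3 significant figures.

Rise: 44,700 g / 841,000 L × 1000 = 53.15 mg/L.

53.2 ppm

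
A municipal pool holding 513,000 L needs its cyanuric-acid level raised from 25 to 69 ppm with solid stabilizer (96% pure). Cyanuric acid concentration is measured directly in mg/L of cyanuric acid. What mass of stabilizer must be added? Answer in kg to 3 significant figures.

23.5 kg

CYA to add: (69 − 25) = 44 mg/L × 513,000 L = 22,570 g cyanuric acid.
At 96% purity: 22,570 / 0.96 = 23,510 g product.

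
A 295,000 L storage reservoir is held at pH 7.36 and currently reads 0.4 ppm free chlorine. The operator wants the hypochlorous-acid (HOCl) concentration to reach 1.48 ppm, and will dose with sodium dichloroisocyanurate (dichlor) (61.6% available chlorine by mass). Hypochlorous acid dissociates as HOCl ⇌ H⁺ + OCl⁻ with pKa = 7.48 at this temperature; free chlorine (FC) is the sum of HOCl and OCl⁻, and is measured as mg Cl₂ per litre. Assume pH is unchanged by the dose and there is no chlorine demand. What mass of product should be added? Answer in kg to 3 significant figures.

1.05 kg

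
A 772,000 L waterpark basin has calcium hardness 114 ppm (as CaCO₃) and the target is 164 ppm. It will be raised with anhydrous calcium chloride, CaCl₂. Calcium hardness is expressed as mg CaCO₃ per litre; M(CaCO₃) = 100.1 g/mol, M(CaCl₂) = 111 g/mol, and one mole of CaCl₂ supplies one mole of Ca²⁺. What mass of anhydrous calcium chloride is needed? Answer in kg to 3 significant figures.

Hardness to add: (164 − 114) = 50 mg/L as CaCO₃ × 772,000 L = 38,600 g as CaCO₃.
Moles of Ca²⁺ (1 mol Ca²⁺ ≡ 1 mol CaCO₃): 38,600 / 100.1 g/mol = 385.6 mol.
Mass of CaCl₂: 385.6 × 111 = 42,800 g.

42.8 kg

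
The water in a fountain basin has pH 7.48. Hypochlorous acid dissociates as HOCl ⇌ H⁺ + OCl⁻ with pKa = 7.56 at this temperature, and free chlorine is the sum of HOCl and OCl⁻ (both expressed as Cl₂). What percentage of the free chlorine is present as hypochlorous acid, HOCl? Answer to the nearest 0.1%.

54.6%

[OCl⁻]/[HOCl] = 10^(pH − pKa) = 10^(7.48 − 7.56) = 10^-0.08 = 0.8318.
Fraction as HOCl = 1 / (1 + 0.8318) = 0.5459.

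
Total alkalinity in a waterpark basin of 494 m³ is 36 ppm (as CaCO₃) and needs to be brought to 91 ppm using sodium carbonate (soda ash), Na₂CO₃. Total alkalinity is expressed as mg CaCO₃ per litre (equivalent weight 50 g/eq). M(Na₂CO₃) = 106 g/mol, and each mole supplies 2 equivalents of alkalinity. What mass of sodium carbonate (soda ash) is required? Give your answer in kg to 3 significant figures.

Volume: 494 m³ = 494,000 L.
Alkalinity to add: (91 − 36) = 55 mg/L as CaCO₃ × 494,000 L = 27,170 g as CaCO₃.
Equivalents: 27,170 g ÷ 50 g/eq = 543.4 eq.
Each mole of Na₂CO₃ supplies 2 eq, so 543.4 / 2 = 271.7 mol.
Mass: 271.7 mol × 106 g/mol = 28,800 g.

28.8 kg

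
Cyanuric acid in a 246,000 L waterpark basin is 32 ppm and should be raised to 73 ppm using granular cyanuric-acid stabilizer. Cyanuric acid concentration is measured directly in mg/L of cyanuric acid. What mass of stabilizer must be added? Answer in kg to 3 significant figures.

CYA to add: (73 − 32) = 41 mg/L × 246,000 L = 10,090 g cyanuric acid.

10.1 kg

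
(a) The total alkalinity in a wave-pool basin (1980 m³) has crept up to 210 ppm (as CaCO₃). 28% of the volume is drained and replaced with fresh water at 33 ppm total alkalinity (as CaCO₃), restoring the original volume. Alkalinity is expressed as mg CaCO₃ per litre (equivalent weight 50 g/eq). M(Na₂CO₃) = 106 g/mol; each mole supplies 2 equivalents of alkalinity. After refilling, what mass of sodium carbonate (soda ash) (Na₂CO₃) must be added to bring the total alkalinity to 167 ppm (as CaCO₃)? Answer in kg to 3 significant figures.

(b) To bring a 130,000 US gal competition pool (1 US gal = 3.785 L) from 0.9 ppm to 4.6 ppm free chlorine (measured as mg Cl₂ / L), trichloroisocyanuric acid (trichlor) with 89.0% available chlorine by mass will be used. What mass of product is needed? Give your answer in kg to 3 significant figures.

(a) Volume: 1980 m³ = 1,980,000 L.
(a) After draining 28% and refilling: 210 × 0.72 + 33 × 0.28 = 160.44 ppm.
(a) Deficit to target: 167 − 160.44 = 6.56 mg/L.
(a) As CaCO₃: 6.56 mg/L × 1,980,000 L = 12,990 g; ÷ 50 g/eq ÷ 2 = 129.9 mol Na₂CO₃.
(a) Mass: 129.9 × 106 = 13,770 g.

(b) Volume: 130,000 US gal × 3.785 L/gal = 492,050 L.
(b) Chlorine deficit: 4.6 − 0.9 = 3.7 ppm = 3.7 mg/L as Cl₂.
(b) Cl₂ equivalent needed: 3.7 mg/L × 492,050 L = 1,821,000 mg = 1821 g.
(b) Product at 89.0% available chlorine: 1821 / 0.89 = 2046 g.

(a) 13.8 kg; (b) 2.05 kg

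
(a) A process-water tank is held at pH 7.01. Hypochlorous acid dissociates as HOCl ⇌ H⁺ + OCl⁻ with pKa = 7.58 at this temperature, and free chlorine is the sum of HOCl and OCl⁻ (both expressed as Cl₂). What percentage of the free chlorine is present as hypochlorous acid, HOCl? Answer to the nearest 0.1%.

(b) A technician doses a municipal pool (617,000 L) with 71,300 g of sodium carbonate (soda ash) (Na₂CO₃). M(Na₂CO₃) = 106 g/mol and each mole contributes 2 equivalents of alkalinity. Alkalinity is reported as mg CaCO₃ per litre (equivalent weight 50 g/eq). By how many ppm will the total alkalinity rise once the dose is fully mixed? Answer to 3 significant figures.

(a) [OCl⁻]/[HOCl] = 10^(pH − pKa) = 10^(7.01 − 7.58) = 10^-0.57 = 0.2692.
(a) Fraction as HOCl = 1 / (1 + 0.2692) = 0.7879.

(b) Moles of Na₂CO₃: 71,300 g ÷ 106 g/mol = 672.6 mol → 1345 eq of alkalinity.
(b) As CaCO₃: 1345 eq × 50 g/eq = 67,260 g.
(b) Rise: 67,260 g / 617,000 L × 1000 = 109 mg/L.

(a) 78.8%; (b) 109 ppm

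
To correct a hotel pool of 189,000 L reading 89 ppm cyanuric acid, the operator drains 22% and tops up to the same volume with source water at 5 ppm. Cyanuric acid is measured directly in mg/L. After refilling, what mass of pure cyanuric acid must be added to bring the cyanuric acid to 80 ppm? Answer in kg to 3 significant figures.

After draining 22% and refilling: 89 × 0.78 + 5 × 0.22 = 70.52 ppm.
Deficit to target: 80 − 70.52 = 9.48 mg/L.
Mass: 9.48 mg/L × 189,000 L = 1792 g cyanuric acid.

1.79 kg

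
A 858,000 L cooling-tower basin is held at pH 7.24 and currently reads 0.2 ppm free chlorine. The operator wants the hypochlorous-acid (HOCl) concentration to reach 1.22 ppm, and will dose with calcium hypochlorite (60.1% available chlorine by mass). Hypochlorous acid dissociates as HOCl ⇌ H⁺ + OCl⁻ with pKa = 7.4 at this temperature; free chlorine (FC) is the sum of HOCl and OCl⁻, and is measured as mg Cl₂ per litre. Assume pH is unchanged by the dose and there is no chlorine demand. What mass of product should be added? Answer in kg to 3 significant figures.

2.66 kg

[OCl⁻]/[HOCl] = 10^(pH − pKa) = 10^(7.24 − 7.4) = 0.6918; fraction as HOCl = 1/(1 + 0.6918) = 0.5911.
Free chlorine required for 1.22 ppm HOCl: 1.22 / 0.5911 = 2.064 ppm.
FC to add: 2.064 − 0.2 = 1.864 mg/L as Cl₂.
Cl₂ equivalent: 1.864 mg/L × 858,000 L = 1599 g.
Product at 60.1% available Cl: 1599 / 0.601 = 2661 g.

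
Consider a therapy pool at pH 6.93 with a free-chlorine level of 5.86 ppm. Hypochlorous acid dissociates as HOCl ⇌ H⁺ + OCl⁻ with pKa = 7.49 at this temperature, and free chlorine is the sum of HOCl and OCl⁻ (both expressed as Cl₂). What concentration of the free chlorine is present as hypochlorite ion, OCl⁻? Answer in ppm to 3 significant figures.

1.27 ppm

[OCl⁻]/[HOCl] = 10^(pH − pKa) = 10^(6.93 − 7.49) = 10^-0.56 = 0.2754.
Fraction as HOCl = 1 / (1 + 0.2754) = 0.7841.
OCl⁻ = (1 − 0.7841) × 5.86 ppm = 1.265 ppm.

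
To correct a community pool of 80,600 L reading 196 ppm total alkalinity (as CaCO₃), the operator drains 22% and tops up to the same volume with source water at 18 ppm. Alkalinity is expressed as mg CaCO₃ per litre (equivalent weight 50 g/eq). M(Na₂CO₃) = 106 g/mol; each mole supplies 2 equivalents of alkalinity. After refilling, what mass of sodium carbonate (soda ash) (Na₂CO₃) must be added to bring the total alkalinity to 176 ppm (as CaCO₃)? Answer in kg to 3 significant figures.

After draining 22% and refilling: 196 × 0.78 + 18 × 0.22 = 156.84 ppm.
Deficit to target: 176 − 156.84 = 19.16 mg/L.
As CaCO₃: 19.16 mg/L × 80,600 L = 1544 g; ÷ 50 g/eq ÷ 2 = 15.44 mol Na₂CO₃.
Mass: 15.44 × 106 = 1637 g.

1.64 kg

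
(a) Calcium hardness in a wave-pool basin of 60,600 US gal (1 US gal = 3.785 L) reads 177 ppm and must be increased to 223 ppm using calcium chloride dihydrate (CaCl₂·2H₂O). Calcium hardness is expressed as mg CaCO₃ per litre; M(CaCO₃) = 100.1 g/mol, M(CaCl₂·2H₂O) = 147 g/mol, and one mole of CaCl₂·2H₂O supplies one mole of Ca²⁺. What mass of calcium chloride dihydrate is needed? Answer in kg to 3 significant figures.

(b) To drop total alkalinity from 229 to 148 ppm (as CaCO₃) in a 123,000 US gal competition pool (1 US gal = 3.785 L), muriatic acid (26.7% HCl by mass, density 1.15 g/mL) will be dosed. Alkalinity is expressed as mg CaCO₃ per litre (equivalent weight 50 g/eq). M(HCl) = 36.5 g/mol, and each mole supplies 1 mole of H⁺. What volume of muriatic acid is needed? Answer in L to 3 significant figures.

(a) Volume: 60,600 US gal × 3.785 L/gal = 229,371 L.
(a) Hardness to add: (223 − 177) = 46 mg/L as CaCO₃ × 229,371 L = 10,550 g as CaCO₃.
(a) Moles of Ca²⁺ (1 mol Ca²⁺ ≡ 1 mol CaCO₃): 10,550 / 100.1 g/mol = 105.4 mol.
(a) Mass of CaCl₂·2H₂O: 105.4 × 147 = 15,490 g.

(b) Volume: 123,000 US gal × 3.785 L/gal = 465,555 L.
(b) Alkalinity to neutralize: (229 − 148) = 81 mg/L as CaCO₃ × 465,555 L = 37,710 g as CaCO₃.
(b) Equivalents of H⁺ required: 37,710 ÷ 50 g/eq = 754.2 eq = 754.2 mol HCl.
(b) Mass of HCl: 754.2 × 36.5 = 27,530 g.
(b) Mass of 26.7% solution: 27,530 / 0.267 = 103,100 g.
(b) Volume: 103,100 g ÷ 1.15 g/mL = 89,650 mL.

(a) 15.5 kg; (b) 89.7 L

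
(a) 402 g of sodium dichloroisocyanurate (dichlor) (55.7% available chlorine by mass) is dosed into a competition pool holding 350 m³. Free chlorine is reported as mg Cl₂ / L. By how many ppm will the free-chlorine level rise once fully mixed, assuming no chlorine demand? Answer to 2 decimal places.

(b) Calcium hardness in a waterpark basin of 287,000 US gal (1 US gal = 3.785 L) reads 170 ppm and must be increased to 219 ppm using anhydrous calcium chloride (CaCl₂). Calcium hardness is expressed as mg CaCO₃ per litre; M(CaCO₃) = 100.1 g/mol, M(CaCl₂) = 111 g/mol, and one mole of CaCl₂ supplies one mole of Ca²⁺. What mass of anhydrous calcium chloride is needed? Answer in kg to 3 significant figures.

(a) Volume: 350 m³ = 350,000 L.
(a) Available chlorine delivered: 402 g × 0.557 = 223.9 g as Cl₂.
(a) Concentration rise: 223.9 g / 350,000 L = 0.6398 mg/L = 0.64 ppm.

(b) Volume: 287,000 US gal × 3.785 L/gal = 1,086,295 L.
(b) Hardness to add: (219 − 170) = 49 mg/L as CaCO₃ × 1,086,295 L = 53,230 g as CaCO₃.
(b) Moles of Ca²⁺ (1 mol Ca²⁺ ≡ 1 mol CaCO₃): 53,230 / 100.1 g/mol = 531.8 mol.
(b) Mass of CaCl₂: 531.8 × 111 = 59,020 g.

(a) 0.64 ppm; (b) 59.0 kg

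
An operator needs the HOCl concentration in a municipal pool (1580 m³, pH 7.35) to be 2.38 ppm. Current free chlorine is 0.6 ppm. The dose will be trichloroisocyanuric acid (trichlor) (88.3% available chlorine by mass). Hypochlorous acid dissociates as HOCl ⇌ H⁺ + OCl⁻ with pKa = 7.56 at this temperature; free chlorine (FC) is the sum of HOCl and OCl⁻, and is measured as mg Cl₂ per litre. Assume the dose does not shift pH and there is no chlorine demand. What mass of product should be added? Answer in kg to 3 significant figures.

5.81 kg

Volume: 1580 m³ = 1,580,000 L.
[OCl⁻]/[HOCl] = 10^(pH − pKa) = 10^(7.35 − 7.56) = 0.6166; fraction as HOCl = 1/(1 + 0.6166) = 0.6186.
Free chlorine required for 2.38 ppm HOCl: 2.38 / 0.6186 = 3.847 ppm.
FC to add: 3.847 − 0.6 = 3.247 mg/L as Cl₂.
Cl₂ equivalent: 3.247 mg/L × 1,580,000 L = 5131 g.
Product at 88.3% available Cl: 5131 / 0.883 = 5811 g.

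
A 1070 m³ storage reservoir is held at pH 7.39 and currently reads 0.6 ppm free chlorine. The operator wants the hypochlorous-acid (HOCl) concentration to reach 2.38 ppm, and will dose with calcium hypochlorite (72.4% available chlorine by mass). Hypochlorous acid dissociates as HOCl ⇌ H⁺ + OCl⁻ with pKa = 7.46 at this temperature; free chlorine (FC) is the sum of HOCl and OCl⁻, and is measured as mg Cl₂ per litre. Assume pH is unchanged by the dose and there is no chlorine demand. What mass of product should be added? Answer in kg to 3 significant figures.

Volume: 1070 m³ = 1,070,000 L.
[OCl⁻]/[HOCl] = 10^(pH − pKa) = 10^(7.39 − 7.46) = 0.8511; fraction as HOCl = 1/(1 + 0.8511) = 0.5402.
Free chlorine required for 2.38 ppm HOCl: 2.38 / 0.5402 = 4.406 ppm.
FC to add: 4.406 − 0.6 = 3.806 mg/L as Cl₂.
Cl₂ equivalent: 3.806 mg/L × 1,070,000 L = 4072 g.
Product at 72.4% available Cl: 4072 / 0.724 = 5624 g.

5.62 kg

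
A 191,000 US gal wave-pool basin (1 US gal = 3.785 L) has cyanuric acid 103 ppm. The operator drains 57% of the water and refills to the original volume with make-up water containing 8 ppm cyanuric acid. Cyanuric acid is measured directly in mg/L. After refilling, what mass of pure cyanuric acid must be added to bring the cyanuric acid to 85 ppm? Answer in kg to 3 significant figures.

Volume: 191,000 US gal × 3.785 L/gal = 722,935 L.
After draining 57% and refilling: 103 × 0.43 + 8 × 0.57 = 48.85 ppm.
Deficit to target: 85 − 48.85 = 36.15 mg/L.
Mass: 36.15 mg/L × 722,935 L = 26,130 g cyanuric acid.

26.1 kg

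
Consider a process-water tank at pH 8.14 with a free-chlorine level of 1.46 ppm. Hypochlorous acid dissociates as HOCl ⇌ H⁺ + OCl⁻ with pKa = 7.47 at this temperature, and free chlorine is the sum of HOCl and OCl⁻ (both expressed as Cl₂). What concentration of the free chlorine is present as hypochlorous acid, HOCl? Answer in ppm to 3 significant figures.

0.257 ppm

[OCl⁻]/[HOCl] = 10^(pH − pKa) = 10^(8.14 − 7.47) = 10^0.67 = 4.677.
Fraction as HOCl = 1 / (1 + 4.677) = 0.1761.
HOCl = 0.1761 × 1.46 ppm = 0.2572 ppm.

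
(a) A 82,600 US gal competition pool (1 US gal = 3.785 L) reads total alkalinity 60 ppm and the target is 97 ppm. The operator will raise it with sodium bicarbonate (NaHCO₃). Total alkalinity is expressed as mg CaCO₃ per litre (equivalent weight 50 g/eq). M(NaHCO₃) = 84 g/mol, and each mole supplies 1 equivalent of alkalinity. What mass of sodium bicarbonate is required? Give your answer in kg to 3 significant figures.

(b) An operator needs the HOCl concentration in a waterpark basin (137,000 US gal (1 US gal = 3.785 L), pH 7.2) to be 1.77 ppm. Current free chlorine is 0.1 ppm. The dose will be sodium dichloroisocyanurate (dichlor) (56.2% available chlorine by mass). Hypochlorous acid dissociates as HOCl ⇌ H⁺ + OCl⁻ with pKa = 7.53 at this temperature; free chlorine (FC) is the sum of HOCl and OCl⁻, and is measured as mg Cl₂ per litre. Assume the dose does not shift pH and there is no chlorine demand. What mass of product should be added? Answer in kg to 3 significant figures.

(a) 19.4 kg; (b) 2.30 kg

(a) Volume: 82,600 US gal × 3.785 L/gal = 312,641 L.
(a) Alkalinity to add: (97 − 60) = 37 mg/L as CaCO₃ × 312,641 L = 11,570 g as CaCO₃.
(a) Equivalents: 11,570 g ÷ 50 g/eq = 231.4 eq.
(a) NaHCO₃ supplies 1 eq per mole → 231.4 mol.
(a) Mass: 231.4 mol × 84 g/mol = 19,430 g.

(b) Volume: 137,000 US gal × 3.785 L/gal = 518,545 L.
(b) [OCl⁻]/[HOCl] = 10^(pH − pKa) = 10^(7.2 − 7.53) = 0.4677; fraction as HOCl = 1/(1 + 0.4677) = 0.6813.
(b) Free chlorine required for 1.77 ppm HOCl: 1.77 / 0.6813 = 2.598 ppm.
(b) FC to add: 2.598 − 0.1 = 2.498 mg/L as Cl₂.
(b) Cl₂ equivalent: 2.498 mg/L × 518,545 L = 1295 g.
(b) Product at 56.2% available Cl: 1295 / 0.562 = 2305 g.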